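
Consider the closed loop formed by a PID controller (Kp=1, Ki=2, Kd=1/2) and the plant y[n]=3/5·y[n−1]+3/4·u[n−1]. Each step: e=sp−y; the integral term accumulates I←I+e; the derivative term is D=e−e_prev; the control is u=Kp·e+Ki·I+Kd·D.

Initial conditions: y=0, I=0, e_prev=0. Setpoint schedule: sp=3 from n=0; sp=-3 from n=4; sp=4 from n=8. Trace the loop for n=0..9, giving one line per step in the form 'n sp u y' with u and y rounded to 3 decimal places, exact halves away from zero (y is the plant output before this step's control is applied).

0 3 10.500 0.000
1 3 -12.563 7.875
2 3 25.627 -4.697
3 3 -39.111 16.402
4 -3 49.264 -19.492
5 -3 -89.305 25.252
6 -3 146.342 -51.827
7 -3 -251.248 78.660
8 4 444.826 -141.240
9 4 -743.549 248.875

(exact arithmetic carried between steps; '≈' marks a value shown rounded to 6 d.p. or computed from one; I and e_prev carry over from the previous line; the table rounds u and y to 3 d.p., halves away from zero)
n=0: y=0, sp=3, e=sp−y=3; I=3, D=e−e_prev=3; u=1·3+2·3+1/2·3=10.5; next y=3/5·0+3/4·10.5=7.875
n=1: y=7.875, sp=3, e=sp−y=-4.875; I=-1.875, D=e−e_prev=-7.875; u=1·(-4.875)+2·(-1.875)+1/2·(-7.875)=-12.5625; next y=3/5·7.875+3/4·(-12.5625)=-4.696875
n=2: y=-4.696875, sp=3, e=sp−y=7.696875; I=5.821875, D=e−e_prev=12.571875; u=1·7.696875+2·5.821875+1/2·12.571875≈25.626563; next y=3/5·(-4.696875)+3/4·25.626563≈16.401797
n=3: y≈16.401797, sp=3, e=sp−y≈-13.401797; I≈-7.579922, D=e−e_prev≈-21.098672; u=1·(-13.401797)+2·(-7.579922)+1/2·(-21.098672)≈-39.110977; next y=3/5·16.401797+3/4·(-39.110977)≈-19.492154
n=4: y≈-19.492154, sp=-3, e=sp−y≈16.492154; I≈8.912232, D=e−e_prev≈29.893951; u=1·16.492154+2·8.912232+1/2·29.893951≈49.263595; next y=3/5·(-19.492154)+3/4·49.263595≈25.252403
n=5: y≈25.252403, sp=-3, e=sp−y≈-28.252403; I≈-19.340171, D=e−e_prev≈-44.744558; u=1·(-28.252403)+2·(-19.340171)+1/2·(-44.744558)≈-89.305024; next y=3/5·25.252403+3/4·(-89.305024)≈-51.827326
n=6: y≈-51.827326, sp=-3, e=sp−y≈48.827326; I≈29.487155, D=e−e_prev≈77.079730; u=1·48.827326+2·29.487155+1/2·77.079730≈146.341502; next y=3/5·(-51.827326)+3/4·146.341502≈78.659730
n=7: y≈78.659730, sp=-3, e=sp−y≈-81.659730; I≈-52.172575, D=e−e_prev≈-130.487057; u=1·(-81.659730)+2·(-52.172575)+1/2·(-130.487057)≈-251.248409; next y=3/5·78.659730+3/4·(-251.248409)≈-141.240469
n=8: y≈-141.240469, sp=4, e=sp−y≈145.240469; I≈93.067893, D=e−e_prev≈226.900199; u=1·145.240469+2·93.067893+1/2·226.900199≈444.826355; next y=3/5·(-141.240469)+3/4·444.826355≈248.875485
n=9: y≈248.875485, sp=4, e=sp−y≈-244.875485; I≈-151.807592, D=e−e_prev≈-390.115954; u=1·(-244.875485)+2·(-151.807592)+1/2·(-390.115954)≈-743.548645; next y=3/5·248.875485+3/4·(-743.548645)≈-408.336193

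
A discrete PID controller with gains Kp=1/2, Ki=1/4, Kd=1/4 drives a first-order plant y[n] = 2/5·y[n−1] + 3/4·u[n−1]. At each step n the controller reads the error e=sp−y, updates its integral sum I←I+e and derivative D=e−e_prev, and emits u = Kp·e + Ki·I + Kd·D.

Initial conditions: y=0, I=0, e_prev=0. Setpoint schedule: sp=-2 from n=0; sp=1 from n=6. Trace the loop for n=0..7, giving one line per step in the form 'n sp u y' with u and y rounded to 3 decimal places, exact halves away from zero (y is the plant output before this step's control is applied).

0 -2 -2.000 0.000
1 -2 -0.500 -1.500
2 -2 -1.525 -0.975
3 -2 -1.091 -1.534
4 -2 -1.449 -1.432
5 -2 -1.338 -1.660
6 1 1.528 -1.667
7 1 -0.704 0.479

(exact arithmetic carried between steps; '≈' marks a value shown rounded to 6 d.p. or computed from one; I and e_prev carry over from the previous line; the table rounds u and y to 3 d.p., halves away from zero)
n=0: y=0, sp=-2, e=sp−y=-2; I=-2, D=e−e_prev=-2; u=1/2·(-2)+1/4·(-2)+1/4·(-2)=-2; next y=2/5·0+3/4·(-2)=-1.5
n=1: y=-1.5, sp=-2, e=sp−y=-0.5; I=-2.5, D=e−e_prev=1.5; u=1/2·(-0.5)+1/4·(-2.5)+1/4·1.5=-0.5; next y=2/5·(-1.5)+3/4·(-0.5)=-0.975
n=2: y=-0.975, sp=-2, e=sp−y=-1.025; I=-3.525, D=e−e_prev=-0.525; u=1/2·(-1.025)+1/4·(-3.525)+1/4·(-0.525)=-1.525; next y=2/5·(-0.975)+3/4·(-1.525)=-1.53375
n=3: y=-1.53375, sp=-2, e=sp−y=-0.46625; I=-3.99125, D=e−e_prev=0.55875; u=1/2·(-0.46625)+1/4·(-3.99125)+1/4·0.55875=-1.09125; next y=2/5·(-1.53375)+3/4·(-1.09125)≈-1.431938
n=4: y≈-1.431938, sp=-2, e=sp−y≈-0.568063; I≈-4.559313, D=e−e_prev≈-0.101813; u=1/2·(-0.568063)+1/4·(-4.559313)+1/4·(-0.101813)≈-1.449313; next y=2/5·(-1.431938)+3/4·(-1.449313)≈-1.659759
n=5: y≈-1.659759, sp=-2, e=sp−y≈-0.340241; I≈-4.899553, D=e−e_prev≈0.227822; u=1/2·(-0.340241)+1/4·(-4.899553)+1/4·0.227822≈-1.338053; next y=2/5·(-1.659759)+3/4·(-1.338053)≈-1.667444
n=6: y≈-1.667444, sp=1, e=sp−y≈2.667444; I≈-2.232110, D=e−e_prev≈3.007684; u=1/2·2.667444+1/4·(-2.232110)+1/4·3.007684≈1.527615; next y=2/5·(-1.667444)+3/4·1.527615≈0.478734
n=7: y≈0.478734, sp=1, e=sp−y≈0.521266; I≈-1.710844, D=e−e_prev≈-2.146178; u=1/2·0.521266+1/4·(-1.710844)+1/4·(-2.146178)≈-0.703622; next y=2/5·0.478734+3/4·(-0.703622)≈-0.336223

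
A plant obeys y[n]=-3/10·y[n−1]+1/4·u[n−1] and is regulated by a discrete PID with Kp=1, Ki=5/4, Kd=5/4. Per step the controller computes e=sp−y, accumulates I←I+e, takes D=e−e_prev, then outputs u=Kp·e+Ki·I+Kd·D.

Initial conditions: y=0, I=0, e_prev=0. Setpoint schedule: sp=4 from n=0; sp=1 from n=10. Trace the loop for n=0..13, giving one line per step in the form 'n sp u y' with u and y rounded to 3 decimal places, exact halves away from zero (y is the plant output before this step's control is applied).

0 4 14.000 0.000
1 4 1.750 3.500
2 4 21.144 -0.613
3 4 0.481 5.470
4 4 30.713 -1.521
5 4 -4.917 8.134
6 4 43.298 -3.670
7 4 -16.452 11.925
8 4 61.790 -7.691
9 4 -37.175 17.755
10 1 80.251 -14.620
11 1 -73.684 24.449
12 1 121.557 -25.756
13 1 -131.305 38.116

(exact arithmetic carried between steps; '≈' marks a value shown rounded to 6 d.p. or computed from one; I and e_prev carry over from the previous line; the table rounds u and y to 3 d.p., halves away from zero)
n=0: y=0, sp=4, e=sp−y=4; I=4, D=e−e_prev=4; u=1·4+5/4·4+5/4·4=14; next y=-3/10·0+1/4·14=3.5
n=1: y=3.5, sp=4, e=sp−y=0.5; I=4.5, D=e−e_prev=-3.5; u=1·0.5+5/4·4.5+5/4·(-3.5)=1.75; next y=-3/10·3.5+1/4·1.75=-0.6125
n=2: y=-0.6125, sp=4, e=sp−y=4.6125; I=9.1125, D=e−e_prev=4.1125; u=1·4.6125+5/4·9.1125+5/4·4.1125=21.14375; next y=-3/10·(-0.6125)+1/4·21.14375≈5.469688
n=3: y≈5.469688, sp=4, e=sp−y≈-1.469688; I≈7.642813, D=e−e_prev≈-6.082188; u=1·(-1.469688)+5/4·7.642813+5/4·(-6.082188)≈0.481094; next y=-3/10·5.469688+1/4·0.481094≈-1.520633
n=4: y≈-1.520633, sp=4, e=sp−y≈5.520633; I≈13.163445, D=e−e_prev≈6.990320; u=1·5.520633+5/4·13.163445+5/4·6.990320≈30.712840; next y=-3/10·(-1.520633)+1/4·30.712840≈8.134400
n=5: y≈8.134400, sp=4, e=sp−y≈-4.134400; I≈9.029046, D=e−e_prev≈-9.655033; u=1·(-4.134400)+5/4·9.029046+5/4·(-9.655033)≈-4.916884; next y=-3/10·8.134400+1/4·(-4.916884)≈-3.669541
n=6: y≈-3.669541, sp=4, e=sp−y≈7.669541; I≈16.698586, D=e−e_prev≈11.803941; u=1·7.669541+5/4·16.698586+5/4·11.803941≈43.297700; next y=-3/10·(-3.669541)+1/4·43.297700≈11.925287
n=7: y≈11.925287, sp=4, e=sp−y≈-7.925287; I≈8.773299, D=e−e_prev≈-15.594828; u=1·(-7.925287)+5/4·8.773299+5/4·(-15.594828)≈-16.452198; next y=-3/10·11.925287+1/4·(-16.452198)≈-7.690636
n=8: y≈-7.690636, sp=4, e=sp−y≈11.690636; I≈20.463935, D=e−e_prev≈19.615923; u=1·11.690636+5/4·20.463935+5/4·19.615923≈61.790458; next y=-3/10·(-7.690636)+1/4·61.790458≈17.754805
n=9: y≈17.754805, sp=4, e=sp−y≈-13.754805; I≈6.709130, D=e−e_prev≈-25.445441; u=1·(-13.754805)+5/4·6.709130+5/4·(-25.445441)≈-37.175194; next y=-3/10·17.754805+1/4·(-37.175194)≈-14.620240
n=10: y≈-14.620240, sp=1, e=sp−y≈15.620240; I≈22.329370, D=e−e_prev≈29.375045; u=1·15.620240+5/4·22.329370+5/4·29.375045≈80.250759; next y=-3/10·(-14.620240)+1/4·80.250759≈24.448762
n=11: y≈24.448762, sp=1, e=sp−y≈-23.448762; I≈-1.119392, D=e−e_prev≈-39.069002; u=1·(-23.448762)+5/4·(-1.119392)+5/4·(-39.069002)≈-73.684254; next y=-3/10·24.448762+1/4·(-73.684254)≈-25.755692
n=12: y≈-25.755692, sp=1, e=sp−y≈26.755692; I≈25.636300, D=e−e_prev≈50.204454; u=1·26.755692+5/4·25.636300+5/4·50.204454≈121.556635; next y=-3/10·(-25.755692)+1/4·121.556635≈38.115866
n=13: y≈38.115866, sp=1, e=sp−y≈-37.115866; I≈-11.479566, D=e−e_prev≈-63.871558; u=1·(-37.115866)+5/4·(-11.479566)+5/4·(-63.871558)≈-131.304772; next y=-3/10·38.115866+1/4·(-131.304772)≈-44.260953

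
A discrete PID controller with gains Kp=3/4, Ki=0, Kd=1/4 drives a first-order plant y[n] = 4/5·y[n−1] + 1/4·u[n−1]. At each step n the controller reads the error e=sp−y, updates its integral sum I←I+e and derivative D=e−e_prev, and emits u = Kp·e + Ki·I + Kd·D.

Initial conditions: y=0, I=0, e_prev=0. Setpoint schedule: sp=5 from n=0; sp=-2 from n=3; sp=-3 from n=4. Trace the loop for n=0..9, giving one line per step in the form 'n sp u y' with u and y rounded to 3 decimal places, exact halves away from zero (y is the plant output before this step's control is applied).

(exact arithmetic carried between steps; '≈' marks a value shown rounded to 6 d.p. or computed from one; I and e_prev carry over from the previous line; the table rounds u and y to 3 d.p., halves away from zero)
n=0: y=0, sp=5, e=sp−y=5; I=5, D=e−e_prev=5; u=3/4·5+0·5+1/4·5=5; next y=4/5·0+1/4·5=1.25
n=1: y=1.25, sp=5, e=sp−y=3.75; I=8.75, D=e−e_prev=-1.25; u=3/4·3.75+0·8.75+1/4·(-1.25)=2.5; next y=4/5·1.25+1/4·2.5=1.625
n=2: y=1.625, sp=5, e=sp−y=3.375; I=12.125, D=e−e_prev=-0.375; u=3/4·3.375+0·12.125+1/4·(-0.375)=2.4375; next y=4/5·1.625+1/4·2.4375=1.909375
n=3: y=1.909375, sp=-2, e=sp−y=-3.909375; I=8.215625, D=e−e_prev=-7.284375; u=3/4·(-3.909375)+0·8.215625+1/4·(-7.284375)=-4.753125; next y=4/5·1.909375+1/4·(-4.753125)≈0.339219
n=4: y≈0.339219, sp=-3, e=sp−y≈-3.339219; I≈4.876406, D=e−e_prev≈0.570156; u=3/4·(-3.339219)+0·4.876406+1/4·0.570156≈-2.361875; next y=4/5·0.339219+1/4·(-2.361875)≈-0.319094
n=5: y≈-0.319094, sp=-3, e=sp−y≈-2.680906; I≈2.1955, D=e−e_prev≈0.658313; u=3/4·(-2.680906)+0·2.1955+1/4·0.658313≈-1.846102; next y=4/5·(-0.319094)+1/4·(-1.846102)≈-0.716800
n=6: y≈-0.716800, sp=-3, e=sp−y≈-2.283200; I≈-0.087700, D=e−e_prev≈0.397707; u=3/4·(-2.283200)+0·(-0.087700)+1/4·0.397707≈-1.612973; next y=4/5·(-0.716800)+1/4·(-1.612973)≈-0.976684
n=7: y≈-0.976684, sp=-3, e=sp−y≈-2.023316; I≈-2.111016, D=e−e_prev≈0.259883; u=3/4·(-2.023316)+0·(-2.111016)+1/4·0.259883≈-1.452517; next y=4/5·(-0.976684)+1/4·(-1.452517)≈-1.144476
n=8: y≈-1.144476, sp=-3, e=sp−y≈-1.855524; I≈-3.966540, D=e−e_prev≈0.167792; u=3/4·(-1.855524)+0·(-3.966540)+1/4·0.167792≈-1.349695; next y=4/5·(-1.144476)+1/4·(-1.349695)≈-1.253005
n=9: y≈-1.253005, sp=-3, e=sp−y≈-1.746995; I≈-5.713536, D=e−e_prev≈0.108529; u=3/4·(-1.746995)+0·(-5.713536)+1/4·0.108529≈-1.283114; next y=4/5·(-1.253005)+1/4·(-1.283114)≈-1.323182

0 5 5.000 0.000
1 5 2.500 1.250
2 5 2.438 1.625
3 -2 -4.753 1.909
4 -3 -2.362 0.339
5 -3 -1.846 -0.319
6 -3 -1.613 -0.717
7 -3 -1.453 -0.977
8 -3 -1.350 -1.144
9 -3 -1.283 -1.253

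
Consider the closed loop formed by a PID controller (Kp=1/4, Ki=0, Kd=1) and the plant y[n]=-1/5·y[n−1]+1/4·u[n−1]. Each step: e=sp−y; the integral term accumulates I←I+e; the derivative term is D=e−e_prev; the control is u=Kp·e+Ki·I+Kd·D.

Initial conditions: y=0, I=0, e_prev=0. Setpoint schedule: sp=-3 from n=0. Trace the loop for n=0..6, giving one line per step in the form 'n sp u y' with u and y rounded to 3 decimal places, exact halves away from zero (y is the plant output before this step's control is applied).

0 -3 -3.750 0.000
1 -3 0.422 -0.938
2 -3 -2.054 0.293
3 -3 0.258 -0.572
4 -3 -1.546 0.179
5 -3 -0.043 -0.422
6 -3 -1.264 0.074

(exact arithmetic carried between steps; '≈' marks a value shown rounded to 6 d.p. or computed from one; I and e_prev carry over from the previous line; the table rounds u and y to 3 d.p., halves away from zero)
n=0: y=0, sp=-3, e=sp−y=-3; I=-3, D=e−e_prev=-3; u=1/4·(-3)+0·(-3)+1·(-3)=-3.75; next y=-1/5·0+1/4·(-3.75)=-0.9375
n=1: y=-0.9375, sp=-3, e=sp−y=-2.0625; I=-5.0625, D=e−e_prev=0.9375; u=1/4·(-2.0625)+0·(-5.0625)+1·0.9375=0.421875; next y=-1/5·(-0.9375)+1/4·0.421875≈0.292969
n=2: y≈0.292969, sp=-3, e=sp−y≈-3.292969; I≈-8.355469, D=e−e_prev≈-1.230469; u=1/4·(-3.292969)+0·(-8.355469)+1·(-1.230469)≈-2.053711; next y=-1/5·0.292969+1/4·(-2.053711)≈-0.572021
n=3: y≈-0.572021, sp=-3, e=sp−y≈-2.427979; I≈-10.783447, D=e−e_prev≈0.864990; u=1/4·(-2.427979)+0·(-10.783447)+1·0.864990≈0.257996; next y=-1/5·(-0.572021)+1/4·0.257996≈0.178903
n=4: y≈0.178903, sp=-3, e=sp−y≈-3.178903; I≈-13.962350, D=e−e_prev≈-0.750925; u=1/4·(-3.178903)+0·(-13.962350)+1·(-0.750925)≈-1.545650; next y=-1/5·0.178903+1/4·(-1.545650)≈-0.422193
n=5: y≈-0.422193, sp=-3, e=sp−y≈-2.577807; I≈-16.540157, D=e−e_prev≈0.601096; u=1/4·(-2.577807)+0·(-16.540157)+1·0.601096≈-0.043355; next y=-1/5·(-0.422193)+1/4·(-0.043355)≈0.073600
n=6: y≈0.073600, sp=-3, e=sp−y≈-3.073600; I≈-19.613757, D=e−e_prev≈-0.495793; u=1/4·(-3.073600)+0·(-19.613757)+1·(-0.495793)≈-1.264193; next y=-1/5·0.073600+1/4·(-1.264193)≈-0.330768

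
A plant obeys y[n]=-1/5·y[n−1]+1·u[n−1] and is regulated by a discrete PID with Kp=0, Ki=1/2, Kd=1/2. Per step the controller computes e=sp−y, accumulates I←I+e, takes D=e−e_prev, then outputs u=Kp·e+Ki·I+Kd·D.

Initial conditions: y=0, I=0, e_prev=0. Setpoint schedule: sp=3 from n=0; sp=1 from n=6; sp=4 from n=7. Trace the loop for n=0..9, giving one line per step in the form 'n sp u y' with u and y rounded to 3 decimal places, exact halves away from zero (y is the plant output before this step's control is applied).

(exact arithmetic carried between steps; '≈' marks a value shown rounded to 6 d.p. or computed from one; I and e_prev carry over from the previous line; the table rounds u and y to 3 d.p., halves away from zero)
n=0: y=0, sp=3, e=sp−y=3; I=3, D=e−e_prev=3; u=0·3+1/2·3+1/2·3=3; next y=-1/5·0+1·3=3
n=1: y=3, sp=3, e=sp−y=0; I=3, D=e−e_prev=-3; u=0·0+1/2·3+1/2·(-3)=0; next y=-1/5·3+1·0=-0.6
n=2: y=-0.6, sp=3, e=sp−y=3.6; I=6.6, D=e−e_prev=3.6; u=0·3.6+1/2·6.6+1/2·3.6=5.1; next y=-1/5·(-0.6)+1·5.1=5.22
n=3: y=5.22, sp=3, e=sp−y=-2.22; I=4.38, D=e−e_prev=-5.82; u=0·(-2.22)+1/2·4.38+1/2·(-5.82)=-0.72; next y=-1/5·5.22+1·(-0.72)=-1.764
n=4: y=-1.764, sp=3, e=sp−y=4.764; I=9.144, D=e−e_prev=6.984; u=0·4.764+1/2·9.144+1/2·6.984=8.064; next y=-1/5·(-1.764)+1·8.064=8.4168
n=5: y=8.4168, sp=3, e=sp−y=-5.4168; I=3.7272, D=e−e_prev=-10.1808; u=0·(-5.4168)+1/2·3.7272+1/2·(-10.1808)=-3.2268; next y=-1/5·8.4168+1·(-3.2268)=-4.91016
n=6: y=-4.91016, sp=1, e=sp−y=5.91016; I=9.63736, D=e−e_prev=11.32696; u=0·5.91016+1/2·9.63736+1/2·11.32696=10.48216; next y=-1/5·(-4.91016)+1·10.48216=11.464192
n=7: y=11.464192, sp=4, e=sp−y=-7.464192; I=2.173168, D=e−e_prev=-13.374352; u=0·(-7.464192)+1/2·2.173168+1/2·(-13.374352)=-5.600592; next y=-1/5·11.464192+1·(-5.600592)≈-7.893430
n=8: y≈-7.893430, sp=4, e=sp−y≈11.893430; I≈14.066598, D=e−e_prev≈19.357622; u=0·11.893430+1/2·14.066598+1/2·19.357622≈16.712110; next y=-1/5·(-7.893430)+1·16.712110≈18.290796
n=9: y≈18.290796, sp=4, e=sp−y≈-14.290796; I≈-0.224198, D=e−e_prev≈-26.184227; u=0·(-14.290796)+1/2·(-0.224198)+1/2·(-26.184227)≈-13.204212; next y=-1/5·18.290796+1·(-13.204212)≈-16.862372

0 3 3.000 0.000
1 3 0.000 3.000
2 3 5.100 -0.600
3 3 -0.720 5.220
4 3 8.064 -1.764
5 3 -3.227 8.417
6 1 10.482 -4.910
7 4 -5.601 11.464
8 4 16.712 -7.893
9 4 -13.204 18.291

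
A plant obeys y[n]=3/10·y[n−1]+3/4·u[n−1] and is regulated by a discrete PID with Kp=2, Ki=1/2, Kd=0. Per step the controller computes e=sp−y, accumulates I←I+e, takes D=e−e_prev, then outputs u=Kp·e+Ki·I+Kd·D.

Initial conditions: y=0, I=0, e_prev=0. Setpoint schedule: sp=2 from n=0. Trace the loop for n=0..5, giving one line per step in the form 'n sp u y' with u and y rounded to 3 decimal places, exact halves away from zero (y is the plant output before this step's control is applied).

0 2 5.000 0.000
1 2 -3.375 3.750
2 2 8.641 -1.406
3 2 -8.318 6.059
4 2 15.852 -4.421
5 2 -18.397 10.562

(exact arithmetic carried between steps; '≈' marks a value shown rounded to 6 d.p. or computed from one; I and e_prev carry over from the previous line; the table rounds u and y to 3 d.p., halves away from zero)
n=0: y=0, sp=2, e=sp−y=2; I=2, D=e−e_prev=2; u=2·2+1/2·2+0·2=5; next y=3/10·0+3/4·5=3.75
n=1: y=3.75, sp=2, e=sp−y=-1.75; I=0.25, D=e−e_prev=-3.75; u=2·(-1.75)+1/2·0.25+0·(-3.75)=-3.375; next y=3/10·3.75+3/4·(-3.375)=-1.40625
n=2: y=-1.40625, sp=2, e=sp−y=3.40625; I=3.65625, D=e−e_prev=5.15625; u=2·3.40625+1/2·3.65625+0·5.15625=8.640625; next y=3/10·(-1.40625)+3/4·8.640625≈6.058594
n=3: y≈6.058594, sp=2, e=sp−y≈-4.058594; I≈-0.402344, D=e−e_prev≈-7.464844; u=2·(-4.058594)+1/2·(-0.402344)+0·(-7.464844)≈-8.318359; next y=3/10·6.058594+3/4·(-8.318359)≈-4.421191
n=4: y≈-4.421191, sp=2, e=sp−y≈6.421191; I≈6.018848, D=e−e_prev≈10.479785; u=2·6.421191+1/2·6.018848+0·10.479785≈15.851807; next y=3/10·(-4.421191)+3/4·15.851807≈10.562498
n=5: y≈10.562498, sp=2, e=sp−y≈-8.562498; I≈-2.543650, D=e−e_prev≈-14.983689; u=2·(-8.562498)+1/2·(-2.543650)+0·(-14.983689)≈-18.396820; next y=3/10·10.562498+3/4·(-18.396820)≈-10.628866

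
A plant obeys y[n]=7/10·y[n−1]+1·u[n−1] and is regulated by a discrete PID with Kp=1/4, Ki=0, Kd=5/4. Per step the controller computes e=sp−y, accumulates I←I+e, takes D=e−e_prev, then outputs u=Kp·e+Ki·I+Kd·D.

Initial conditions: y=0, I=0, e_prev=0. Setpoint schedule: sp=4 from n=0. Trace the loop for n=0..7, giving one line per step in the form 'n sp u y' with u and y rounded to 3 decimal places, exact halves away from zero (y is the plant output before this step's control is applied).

0 4 6.000 0.000
1 4 -8.000 6.000
2 4 14.200 -3.800
3 4 -21.060 11.540
4 4 34.898 -12.982
5 4 -53.943 25.811
6 4 87.077 -35.876
7 4 -136.791 61.964

(exact arithmetic carried between steps; '≈' marks a value shown rounded to 6 d.p. or computed from one; I and e_prev carry over from the previous line; the table rounds u and y to 3 d.p., halves away from zero)
n=0: y=0, sp=4, e=sp−y=4; I=4, D=e−e_prev=4; u=1/4·4+0·4+5/4·4=6; next y=7/10·0+1·6=6
n=1: y=6, sp=4, e=sp−y=-2; I=2, D=e−e_prev=-6; u=1/4·(-2)+0·2+5/4·(-6)=-8; next y=7/10·6+1·(-8)=-3.8
n=2: y=-3.8, sp=4, e=sp−y=7.8; I=9.8, D=e−e_prev=9.8; u=1/4·7.8+0·9.8+5/4·9.8=14.2; next y=7/10·(-3.8)+1·14.2=11.54
n=3: y=11.54, sp=4, e=sp−y=-7.54; I=2.26, D=e−e_prev=-15.34; u=1/4·(-7.54)+0·2.26+5/4·(-15.34)=-21.06; next y=7/10·11.54+1·(-21.06)=-12.982
n=4: y=-12.982, sp=4, e=sp−y=16.982; I=19.242, D=e−e_prev=24.522; u=1/4·16.982+0·19.242+5/4·24.522=34.898; next y=7/10·(-12.982)+1·34.898=25.8106
n=5: y=25.8106, sp=4, e=sp−y=-21.8106; I=-2.5686, D=e−e_prev=-38.7926; u=1/4·(-21.8106)+0·(-2.5686)+5/4·(-38.7926)=-53.9434; next y=7/10·25.8106+1·(-53.9434)=-35.87598
n=6: y=-35.87598, sp=4, e=sp−y=39.87598; I=37.30738, D=e−e_prev=61.68658; u=1/4·39.87598+0·37.30738+5/4·61.68658=87.07722; next y=7/10·(-35.87598)+1·87.07722=61.964034
n=7: y=61.964034, sp=4, e=sp−y=-57.964034; I=-20.656654, D=e−e_prev=-97.840014; u=1/4·(-57.964034)+0·(-20.656654)+5/4·(-97.840014)=-136.791026; next y=7/10·61.964034+1·(-136.791026)≈-93.416202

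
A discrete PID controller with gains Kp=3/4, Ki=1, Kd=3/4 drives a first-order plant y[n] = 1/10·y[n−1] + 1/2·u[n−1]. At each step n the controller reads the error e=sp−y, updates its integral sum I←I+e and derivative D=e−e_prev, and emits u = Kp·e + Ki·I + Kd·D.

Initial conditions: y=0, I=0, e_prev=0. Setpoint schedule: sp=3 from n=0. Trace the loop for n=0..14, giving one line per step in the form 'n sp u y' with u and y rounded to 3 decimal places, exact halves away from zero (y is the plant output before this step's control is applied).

(exact arithmetic carried between steps; '≈' marks a value shown rounded to 6 d.p. or computed from one; I and e_prev carry over from the previous line; the table rounds u and y to 3 d.p., halves away from zero)
n=0: y=0, sp=3, e=sp−y=3; I=3, D=e−e_prev=3; u=3/4·3+1·3+3/4·3=7.5; next y=1/10·0+1/2·7.5=3.75
n=1: y=3.75, sp=3, e=sp−y=-0.75; I=2.25, D=e−e_prev=-3.75; u=3/4·(-0.75)+1·2.25+3/4·(-3.75)=-1.125; next y=1/10·3.75+1/2·(-1.125)=-0.1875
n=2: y=-0.1875, sp=3, e=sp−y=3.1875; I=5.4375, D=e−e_prev=3.9375; u=3/4·3.1875+1·5.4375+3/4·3.9375=10.78125; next y=1/10·(-0.1875)+1/2·10.78125=5.371875
n=3: y=5.371875, sp=3, e=sp−y=-2.371875; I=3.065625, D=e−e_prev=-5.559375; u=3/4·(-2.371875)+1·3.065625+3/4·(-5.559375)≈-2.882813; next y=1/10·5.371875+1/2·(-2.882813)≈-0.904219
n=4: y≈-0.904219, sp=3, e=sp−y≈3.904219; I≈6.969844, D=e−e_prev≈6.276094; u=3/4·3.904219+1·6.969844+3/4·6.276094≈14.605078; next y=1/10·(-0.904219)+1/2·14.605078≈7.212117
n=5: y≈7.212117, sp=3, e=sp−y≈-4.212117; I≈2.757727, D=e−e_prev≈-8.116336; u=3/4·(-4.212117)+1·2.757727+3/4·(-8.116336)≈-6.488613; next y=1/10·7.212117+1/2·(-6.488613)≈-2.523095
n=6: y≈-2.523095, sp=3, e=sp−y≈5.523095; I≈8.280821, D=e−e_prev≈9.735212; u=3/4·5.523095+1·8.280821+3/4·9.735212≈19.724552; next y=1/10·(-2.523095)+1/2·19.724552≈9.609966
n=7: y≈9.609966, sp=3, e=sp−y≈-6.609966; I≈1.670855, D=e−e_prev≈-12.133061; u=3/4·(-6.609966)+1·1.670855+3/4·(-12.133061)≈-12.386416; next y=1/10·9.609966+1/2·(-12.386416)≈-5.232211
n=8: y≈-5.232211, sp=3, e=sp−y≈8.232211; I≈9.903066, D=e−e_prev≈14.842178; u=3/4·8.232211+1·9.903066+3/4·14.842178≈27.208858; next y=1/10·(-5.232211)+1/2·27.208858≈13.081208
n=9: y≈13.081208, sp=3, e=sp−y≈-10.081208; I≈-0.178142, D=e−e_prev≈-18.313419; u=3/4·(-10.081208)+1·(-0.178142)+3/4·(-18.313419)≈-21.474112; next y=1/10·13.081208+1/2·(-21.474112)≈-9.428935
n=10: y≈-9.428935, sp=3, e=sp−y≈12.428935; I≈12.250794, D=e−e_prev≈22.510143; u=3/4·12.428935+1·12.250794+3/4·22.510143≈38.455102; next y=1/10·(-9.428935)+1/2·38.455102≈18.284657
n=11: y≈18.284657, sp=3, e=sp−y≈-15.284657; I≈-3.033864, D=e−e_prev≈-27.713593; u=3/4·(-15.284657)+1·(-3.033864)+3/4·(-27.713593)≈-35.282551; next y=1/10·18.284657+1/2·(-35.282551)≈-15.812810
n=12: y≈-15.812810, sp=3, e=sp−y≈18.812810; I≈15.778946, D=e−e_prev≈34.097467; u=3/4·18.812810+1·15.778946+3/4·34.097467≈55.461654; next y=1/10·(-15.812810)+1/2·55.461654≈26.149546
n=13: y≈26.149546, sp=3, e=sp−y≈-23.149546; I≈-7.370600, D=e−e_prev≈-41.962356; u=3/4·(-23.149546)+1·(-7.370600)+3/4·(-41.962356)≈-56.204527; next y=1/10·26.149546+1/2·(-56.204527)≈-25.487309
n=14: y≈-25.487309, sp=3, e=sp−y≈28.487309; I≈21.116709, D=e−e_prev≈51.636855; u=3/4·28.487309+1·21.116709+3/4·51.636855≈81.209831; next y=1/10·(-25.487309)+1/2·81.209831≈38.056185

0 3 7.500 0.000
1 3 -1.125 3.750
2 3 10.781 -0.188
3 3 -2.883 5.372
4 3 14.605 -0.904
5 3 -6.489 7.212
6 3 19.725 -2.523
7 3 -12.386 9.610
8 3 27.209 -5.232
9 3 -21.474 13.081
10 3 38.455 -9.429
11 3 -35.283 18.285
12 3 55.462 -15.813
13 3 -56.205 26.150
14 3 81.210 -25.487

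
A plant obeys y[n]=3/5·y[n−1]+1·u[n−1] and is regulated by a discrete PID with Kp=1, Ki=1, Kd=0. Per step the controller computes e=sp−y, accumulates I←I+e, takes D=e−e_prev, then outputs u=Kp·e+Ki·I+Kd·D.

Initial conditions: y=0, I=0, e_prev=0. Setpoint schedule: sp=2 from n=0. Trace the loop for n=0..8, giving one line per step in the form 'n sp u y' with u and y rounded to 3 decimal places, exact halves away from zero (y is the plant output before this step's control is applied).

(exact arithmetic carried between steps; '≈' marks a value shown rounded to 6 d.p. or computed from one; I and e_prev carry over from the previous line; the table rounds u and y to 3 d.p., halves away from zero)
n=0: y=0, sp=2, e=sp−y=2; I=2, D=e−e_prev=2; u=1·2+1·2+0·2=4; next y=3/5·0+1·4=4
n=1: y=4, sp=2, e=sp−y=-2; I=0, D=e−e_prev=-4; u=1·(-2)+1·0+0·(-4)=-2; next y=3/5·4+1·(-2)=0.4
n=2: y=0.4, sp=2, e=sp−y=1.6; I=1.6, D=e−e_prev=3.6; u=1·1.6+1·1.6+0·3.6=3.2; next y=3/5·0.4+1·3.2=3.44
n=3: y=3.44, sp=2, e=sp−y=-1.44; I=0.16, D=e−e_prev=-3.04; u=1·(-1.44)+1·0.16+0·(-3.04)=-1.28; next y=3/5·3.44+1·(-1.28)=0.784
n=4: y=0.784, sp=2, e=sp−y=1.216; I=1.376, D=e−e_prev=2.656; u=1·1.216+1·1.376+0·2.656=2.592; next y=3/5·0.784+1·2.592=3.0624
n=5: y=3.0624, sp=2, e=sp−y=-1.0624; I=0.3136, D=e−e_prev=-2.2784; u=1·(-1.0624)+1·0.3136+0·(-2.2784)=-0.7488; next y=3/5·3.0624+1·(-0.7488)=1.08864
n=6: y=1.08864, sp=2, e=sp−y=0.91136; I=1.22496, D=e−e_prev=1.97376; u=1·0.91136+1·1.22496+0·1.97376=2.13632; next y=3/5·1.08864+1·2.13632=2.789504
n=7: y=2.789504, sp=2, e=sp−y=-0.789504; I=0.435456, D=e−e_prev=-1.700864; u=1·(-0.789504)+1·0.435456+0·(-1.700864)=-0.354048; next y=3/5·2.789504+1·(-0.354048)≈1.319654
n=8: y≈1.319654, sp=2, e=sp−y≈0.680346; I≈1.115802, D=e−e_prev≈1.469850; u=1·0.680346+1·1.115802+0·1.469850≈1.796147; next y=3/5·1.319654+1·1.796147≈2.587940

0 2 4.000 0.000
1 2 -2.000 4.000
2 2 3.200 0.400
3 2 -1.280 3.440
4 2 2.592 0.784
5 2 -0.749 3.062
6 2 2.136 1.089
7 2 -0.354 2.790
8 2 1.796 1.320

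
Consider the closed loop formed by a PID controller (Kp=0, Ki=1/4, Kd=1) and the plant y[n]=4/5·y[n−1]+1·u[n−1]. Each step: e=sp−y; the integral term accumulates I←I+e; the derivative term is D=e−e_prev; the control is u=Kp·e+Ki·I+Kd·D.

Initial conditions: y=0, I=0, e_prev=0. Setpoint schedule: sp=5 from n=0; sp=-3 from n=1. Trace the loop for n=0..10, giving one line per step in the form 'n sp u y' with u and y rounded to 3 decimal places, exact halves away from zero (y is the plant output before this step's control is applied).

0 5 6.250 0.000
1 -3 -15.313 6.250
2 -3 17.328 -10.313
3 -3 -21.645 9.078
4 -3 24.052 -14.382
5 -3 -30.223 12.546
6 -3 33.734 -20.186
7 -3 -41.916 17.585
8 -3 47.500 -27.848
9 -3 -58.058 25.222
10 -3 66.834 -37.880

(exact arithmetic carried between steps; '≈' marks a value shown rounded to 6 d.p. or computed from one; I and e_prev carry over from the previous line; the table rounds u and y to 3 d.p., halves away from zero)
n=0: y=0, sp=5, e=sp−y=5; I=5, D=e−e_prev=5; u=0·5+1/4·5+1·5=6.25; next y=4/5·0+1·6.25=6.25
n=1: y=6.25, sp=-3, e=sp−y=-9.25; I=-4.25, D=e−e_prev=-14.25; u=0·(-9.25)+1/4·(-4.25)+1·(-14.25)=-15.3125; next y=4/5·6.25+1·(-15.3125)=-10.3125
n=2: y=-10.3125, sp=-3, e=sp−y=7.3125; I=3.0625, D=e−e_prev=16.5625; u=0·7.3125+1/4·3.0625+1·16.5625=17.328125; next y=4/5·(-10.3125)+1·17.328125=9.078125
n=3: y=9.078125, sp=-3, e=sp−y=-12.078125; I=-9.015625, D=e−e_prev=-19.390625; u=0·(-12.078125)+1/4·(-9.015625)+1·(-19.390625)≈-21.644531; next y=4/5·9.078125+1·(-21.644531)≈-14.382031
n=4: y≈-14.382031, sp=-3, e=sp−y≈11.382031; I≈2.366406, D=e−e_prev≈23.460156; u=0·11.382031+1/4·2.366406+1·23.460156≈24.051758; next y=4/5·(-14.382031)+1·24.051758≈12.546133
n=5: y≈12.546133, sp=-3, e=sp−y≈-15.546133; I≈-13.179727, D=e−e_prev≈-26.928164; u=0·(-15.546133)+1/4·(-13.179727)+1·(-26.928164)≈-30.223096; next y=4/5·12.546133+1·(-30.223096)≈-20.186189
n=6: y≈-20.186189, sp=-3, e=sp−y≈17.186189; I≈4.006463, D=e−e_prev≈32.732322; u=0·17.186189+1/4·4.006463+1·32.732322≈33.733938; next y=4/5·(-20.186189)+1·33.733938≈17.584986
n=7: y≈17.584986, sp=-3, e=sp−y≈-20.584986; I≈-16.578524, D=e−e_prev≈-37.771176; u=0·(-20.584986)+1/4·(-16.578524)+1·(-37.771176)≈-41.915807; next y=4/5·17.584986+1·(-41.915807)≈-27.847818
n=8: y≈-27.847818, sp=-3, e=sp−y≈24.847818; I≈8.269294, D=e−e_prev≈45.432804; u=0·24.847818+1/4·8.269294+1·45.432804≈47.500128; next y=4/5·(-27.847818)+1·47.500128≈25.221873
n=9: y≈25.221873, sp=-3, e=sp−y≈-28.221873; I≈-19.952579, D=e−e_prev≈-53.069691; u=0·(-28.221873)+1/4·(-19.952579)+1·(-53.069691)≈-58.057836; next y=4/5·25.221873+1·(-58.057836)≈-37.880337
n=10: y≈-37.880337, sp=-3, e=sp−y≈34.880337; I≈14.927758, D=e−e_prev≈63.102211; u=0·34.880337+1/4·14.927758+1·63.102211≈66.834150; next y=4/5·(-37.880337)+1·66.834150≈36.529880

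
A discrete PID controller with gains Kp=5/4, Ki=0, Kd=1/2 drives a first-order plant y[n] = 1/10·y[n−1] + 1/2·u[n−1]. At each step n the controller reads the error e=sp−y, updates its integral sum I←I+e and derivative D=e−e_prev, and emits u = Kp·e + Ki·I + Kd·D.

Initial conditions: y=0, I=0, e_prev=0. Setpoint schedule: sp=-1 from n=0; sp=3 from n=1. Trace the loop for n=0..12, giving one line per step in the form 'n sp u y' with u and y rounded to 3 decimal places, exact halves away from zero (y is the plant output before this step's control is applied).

(exact arithmetic carried between steps; '≈' marks a value shown rounded to 6 d.p. or computed from one; I and e_prev carry over from the previous line; the table rounds u and y to 3 d.p., halves away from zero)
n=0: y=0, sp=-1, e=sp−y=-1; I=-1, D=e−e_prev=-1; u=5/4·(-1)+0·(-1)+1/2·(-1)=-1.75; next y=1/10·0+1/2·(-1.75)=-0.875
n=1: y=-0.875, sp=3, e=sp−y=3.875; I=2.875, D=e−e_prev=4.875; u=5/4·3.875+0·2.875+1/2·4.875=7.28125; next y=1/10·(-0.875)+1/2·7.28125=3.553125
n=2: y=3.553125, sp=3, e=sp−y=-0.553125; I=2.321875, D=e−e_prev=-4.428125; u=5/4·(-0.553125)+0·2.321875+1/2·(-4.428125)≈-2.905469; next y=1/10·3.553125+1/2·(-2.905469)≈-1.097422
n=3: y≈-1.097422, sp=3, e=sp−y≈4.097422; I≈6.419297, D=e−e_prev≈4.650547; u=5/4·4.097422+0·6.419297+1/2·4.650547≈7.447051; next y=1/10·(-1.097422)+1/2·7.447051≈3.613783
n=4: y≈3.613783, sp=3, e=sp−y≈-0.613783; I≈5.805514, D=e−e_prev≈-4.711205; u=5/4·(-0.613783)+0·5.805514+1/2·(-4.711205)≈-3.122832; next y=1/10·3.613783+1/2·(-3.122832)≈-1.200037
n=5: y≈-1.200037, sp=3, e=sp−y≈4.200037; I≈10.005551, D=e−e_prev≈4.813821; u=5/4·4.200037+0·10.005551+1/2·4.813821≈7.656957; next y=1/10·(-1.200037)+1/2·7.656957≈3.708475
n=6: y≈3.708475, sp=3, e=sp−y≈-0.708475; I≈9.297076, D=e−e_prev≈-4.908512; u=5/4·(-0.708475)+0·9.297076+1/2·(-4.908512)≈-3.339850; next y=1/10·3.708475+1/2·(-3.339850)≈-1.299077
n=7: y≈-1.299077, sp=3, e=sp−y≈4.299077; I≈13.596154, D=e−e_prev≈5.007552; u=5/4·4.299077+0·13.596154+1/2·5.007552≈7.877623; next y=1/10·(-1.299077)+1/2·7.877623≈3.808904
n=8: y≈3.808904, sp=3, e=sp−y≈-0.808904; I≈12.787250, D=e−e_prev≈-5.107981; u=5/4·(-0.808904)+0·12.787250+1/2·(-5.107981)≈-3.565120; next y=1/10·3.808904+1/2·(-3.565120)≈-1.401670
n=9: y≈-1.401670, sp=3, e=sp−y≈4.401670; I≈17.188920, D=e−e_prev≈5.210573; u=5/4·4.401670+0·17.188920+1/2·5.210573≈8.107374; next y=1/10·(-1.401670)+1/2·8.107374≈3.913520
n=10: y≈3.913520, sp=3, e=sp−y≈-0.913520; I≈16.275400, D=e−e_prev≈-5.315190; u=5/4·(-0.913520)+0·16.275400+1/2·(-5.315190)≈-3.799495; next y=1/10·3.913520+1/2·(-3.799495)≈-1.508395
n=11: y≈-1.508395, sp=3, e=sp−y≈4.508395; I≈20.783795, D=e−e_prev≈5.421915; u=5/4·4.508395+0·20.783795+1/2·5.421915≈8.346452; next y=1/10·(-1.508395)+1/2·8.346452≈4.022386
n=12: y≈4.022386, sp=3, e=sp−y≈-1.022386; I≈19.761409, D=e−e_prev≈-5.530782; u=5/4·(-1.022386)+0·19.761409+1/2·(-5.530782)≈-4.043374; next y=1/10·4.022386+1/2·(-4.043374)≈-1.619448

0 -1 -1.750 0.000
1 3 7.281 -0.875
2 3 -2.905 3.553
3 3 7.447 -1.097
4 3 -3.123 3.614
5 3 7.657 -1.200
6 3 -3.340 3.708
7 3 7.878 -1.299
8 3 -3.565 3.809
9 3 8.107 -1.402
10 3 -3.799 3.914
11 3 8.346 -1.508
12 3 -4.043 4.022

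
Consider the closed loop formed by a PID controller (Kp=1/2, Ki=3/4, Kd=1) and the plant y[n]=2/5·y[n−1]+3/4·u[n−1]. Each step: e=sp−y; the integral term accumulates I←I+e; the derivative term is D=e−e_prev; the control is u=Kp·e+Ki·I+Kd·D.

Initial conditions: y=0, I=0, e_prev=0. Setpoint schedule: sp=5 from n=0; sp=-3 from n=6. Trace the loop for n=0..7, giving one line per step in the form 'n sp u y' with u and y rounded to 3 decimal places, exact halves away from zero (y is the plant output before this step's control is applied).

(exact arithmetic carried between steps; '≈' marks a value shown rounded to 6 d.p. or computed from one; I and e_prev carry over from the previous line; the table rounds u and y to 3 d.p., halves away from zero)
n=0: y=0, sp=5, e=sp−y=5; I=5, D=e−e_prev=5; u=1/2·5+3/4·5+1·5=11.25; next y=2/5·0+3/4·11.25=8.4375
n=1: y=8.4375, sp=5, e=sp−y=-3.4375; I=1.5625, D=e−e_prev=-8.4375; u=1/2·(-3.4375)+3/4·1.5625+1·(-8.4375)=-8.984375; next y=2/5·8.4375+3/4·(-8.984375)≈-3.363281
n=2: y≈-3.363281, sp=5, e=sp−y≈8.363281; I≈9.925781, D=e−e_prev≈11.800781; u=1/2·8.363281+3/4·9.925781+1·11.800781≈23.426758; next y=2/5·(-3.363281)+3/4·23.426758≈16.224756
n=3: y≈16.224756, sp=5, e=sp−y≈-11.224756; I≈-1.298975, D=e−e_prev≈-19.588037; u=1/2·(-11.224756)+3/4·(-1.298975)+1·(-19.588037)≈-26.174646; next y=2/5·16.224756+3/4·(-26.174646)≈-13.141082
n=4: y≈-13.141082, sp=5, e=sp−y≈18.141082; I≈16.842108, D=e−e_prev≈29.365838; u=1/2·18.141082+3/4·16.842108+1·29.365838≈51.067960; next y=2/5·(-13.141082)+3/4·51.067960≈33.044537
n=5: y≈33.044537, sp=5, e=sp−y≈-28.044537; I≈-11.202429, D=e−e_prev≈-46.185619; u=1/2·(-28.044537)+3/4·(-11.202429)+1·(-46.185619)≈-68.609710; next y=2/5·33.044537+3/4·(-68.609710)≈-38.239467
n=6: y≈-38.239467, sp=-3, e=sp−y≈35.239467; I≈24.037038, D=e−e_prev≈63.284004; u=1/2·35.239467+3/4·24.037038+1·63.284004≈98.931517; next y=2/5·(-38.239467)+3/4·98.931517≈58.902851
n=7: y≈58.902851, sp=-3, e=sp−y≈-61.902851; I≈-37.865812, D=e−e_prev≈-97.142318; u=1/2·(-61.902851)+3/4·(-37.865812)+1·(-97.142318)≈-156.493103; next y=2/5·58.902851+3/4·(-156.493103)≈-93.808687

0 5 11.250 0.000
1 5 -8.984 8.438
2 5 23.427 -3.363
3 5 -26.175 16.225
4 5 51.068 -13.141
5 5 -68.610 33.045
6 -3 98.932 -38.239
7 -3 -156.493 58.903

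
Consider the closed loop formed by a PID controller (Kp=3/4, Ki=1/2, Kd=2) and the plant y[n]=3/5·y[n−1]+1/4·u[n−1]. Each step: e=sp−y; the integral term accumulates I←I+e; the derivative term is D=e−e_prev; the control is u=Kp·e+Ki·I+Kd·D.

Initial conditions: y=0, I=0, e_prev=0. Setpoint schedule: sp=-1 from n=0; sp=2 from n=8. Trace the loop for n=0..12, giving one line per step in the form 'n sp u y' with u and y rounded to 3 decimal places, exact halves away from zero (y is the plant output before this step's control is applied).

(exact arithmetic carried between steps; '≈' marks a value shown rounded to 6 d.p. or computed from one; I and e_prev carry over from the previous line; the table rounds u and y to 3 d.p., halves away from zero)
n=0: y=0, sp=-1, e=sp−y=-1; I=-1, D=e−e_prev=-1; u=3/4·(-1)+1/2·(-1)+2·(-1)=-3.25; next y=3/5·0+1/4·(-3.25)=-0.8125
n=1: y=-0.8125, sp=-1, e=sp−y=-0.1875; I=-1.1875, D=e−e_prev=0.8125; u=3/4·(-0.1875)+1/2·(-1.1875)+2·0.8125=0.890625; next y=3/5·(-0.8125)+1/4·0.890625≈-0.264844
n=2: y≈-0.264844, sp=-1, e=sp−y≈-0.735156; I≈-1.922656, D=e−e_prev≈-0.547656; u=3/4·(-0.735156)+1/2·(-1.922656)+2·(-0.547656)≈-2.608008; next y=3/5·(-0.264844)+1/4·(-2.608008)≈-0.810908
n=3: y≈-0.810908, sp=-1, e=sp−y≈-0.189092; I≈-2.111748, D=e−e_prev≈0.546064; u=3/4·(-0.189092)+1/2·(-2.111748)+2·0.546064≈-0.105564; next y=3/5·(-0.810908)+1/4·(-0.105564)≈-0.512936
n=4: y≈-0.512936, sp=-1, e=sp−y≈-0.487064; I≈-2.598812, D=e−e_prev≈-0.297972; u=3/4·(-0.487064)+1/2·(-2.598812)+2·(-0.297972)≈-2.260649; next y=3/5·(-0.512936)+1/4·(-2.260649)≈-0.872924
n=5: y≈-0.872924, sp=-1, e=sp−y≈-0.127076; I≈-2.725888, D=e−e_prev≈0.359988; u=3/4·(-0.127076)+1/2·(-2.725888)+2·0.359988≈-0.738276; next y=3/5·(-0.872924)+1/4·(-0.738276)≈-0.708323
n=6: y≈-0.708323, sp=-1, e=sp−y≈-0.291677; I≈-3.017565, D=e−e_prev≈-0.164601; u=3/4·(-0.291677)+1/2·(-3.017565)+2·(-0.164601)≈-2.056741; next y=3/5·(-0.708323)+1/4·(-2.056741)≈-0.939179
n=7: y≈-0.939179, sp=-1, e=sp−y≈-0.060821; I≈-3.078386, D=e−e_prev≈0.230856; u=3/4·(-0.060821)+1/2·(-3.078386)+2·0.230856≈-1.123096; next y=3/5·(-0.939179)+1/4·(-1.123096)≈-0.844282
n=8: y≈-0.844282, sp=2, e=sp−y≈2.844282; I≈-0.234104, D=e−e_prev≈2.905102; u=3/4·2.844282+1/2·(-0.234104)+2·2.905102≈7.826364; next y=3/5·(-0.844282)+1/4·7.826364≈1.450022
n=9: y≈1.450022, sp=2, e=sp−y≈0.549978; I≈0.315874, D=e−e_prev≈-2.294304; u=3/4·0.549978+1/2·0.315874+2·(-2.294304)≈-4.018187; next y=3/5·1.450022+1/4·(-4.018187)≈-0.134534
n=10: y≈-0.134534, sp=2, e=sp−y≈2.134534; I≈2.450407, D=e−e_prev≈1.584556; u=3/4·2.134534+1/2·2.450407+2·1.584556≈5.995215; next y=3/5·(-0.134534)+1/4·5.995215≈1.418084
n=11: y≈1.418084, sp=2, e=sp−y≈0.581916; I≈3.032324, D=e−e_prev≈-1.552617; u=3/4·0.581916+1/2·3.032324+2·(-1.552617)≈-1.152635; next y=3/5·1.418084+1/4·(-1.152635)≈0.562691
n=12: y≈0.562691, sp=2, e=sp−y≈1.437309; I≈4.469632, D=e−e_prev≈0.855392; u=3/4·1.437309+1/2·4.469632+2·0.855392≈5.023582; next y=3/5·0.562691+1/4·5.023582≈1.593510

0 -1 -3.250 0.000
1 -1 0.891 -0.813
2 -1 -2.608 -0.265
3 -1 -0.106 -0.811
4 -1 -2.261 -0.513
5 -1 -0.738 -0.873
6 -1 -2.057 -0.708
7 -1 -1.123 -0.939
8 2 7.826 -0.844
9 2 -4.018 1.450
10 2 5.995 -0.135
11 2 -1.153 1.418
12 2 5.024 0.563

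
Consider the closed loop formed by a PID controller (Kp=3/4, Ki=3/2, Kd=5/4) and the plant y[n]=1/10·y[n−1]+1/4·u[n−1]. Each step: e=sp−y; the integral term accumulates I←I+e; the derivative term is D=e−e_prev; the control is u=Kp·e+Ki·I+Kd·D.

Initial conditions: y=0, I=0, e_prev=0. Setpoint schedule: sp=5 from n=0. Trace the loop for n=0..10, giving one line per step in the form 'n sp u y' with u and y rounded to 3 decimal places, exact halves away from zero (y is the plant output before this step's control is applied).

0 5 17.500 0.000
1 5 3.438 4.375
2 5 20.617 1.297
3 5 8.369 5.284
4 5 22.249 2.621
5 5 11.276 5.824
6 5 22.524 3.401
7 5 12.899 5.971
8 5 22.177 3.822
9 5 13.892 5.926
10 5 21.646 4.066

(exact arithmetic carried between steps; '≈' marks a value shown rounded to 6 d.p. or computed from one; I and e_prev carry over from the previous line; the table rounds u and y to 3 d.p., halves away from zero)
n=0: y=0, sp=5, e=sp−y=5; I=5, D=e−e_prev=5; u=3/4·5+3/2·5+5/4·5=17.5; next y=1/10·0+1/4·17.5=4.375
n=1: y=4.375, sp=5, e=sp−y=0.625; I=5.625, D=e−e_prev=-4.375; u=3/4·0.625+3/2·5.625+5/4·(-4.375)=3.4375; next y=1/10·4.375+1/4·3.4375=1.296875
n=2: y=1.296875, sp=5, e=sp−y=3.703125; I=9.328125, D=e−e_prev=3.078125; u=3/4·3.703125+3/2·9.328125+5/4·3.078125≈20.617188; next y=1/10·1.296875+1/4·20.617188≈5.283984
n=3: y≈5.283984, sp=5, e=sp−y≈-0.283984; I≈9.044141, D=e−e_prev≈-3.987109; u=3/4·(-0.283984)+3/2·9.044141+5/4·(-3.987109)≈8.369336; next y=1/10·5.283984+1/4·8.369336≈2.620732
n=4: y≈2.620732, sp=5, e=sp−y≈2.379268; I≈11.423408, D=e−e_prev≈2.663252; u=3/4·2.379268+3/2·11.423408+5/4·2.663252≈22.248628; next y=1/10·2.620732+1/4·22.248628≈5.824230
n=5: y≈5.824230, sp=5, e=sp−y≈-0.824230; I≈10.599178, D=e−e_prev≈-3.203498; u=3/4·(-0.824230)+3/2·10.599178+5/4·(-3.203498)≈11.276222; next y=1/10·5.824230+1/4·11.276222≈3.401479
n=6: y≈3.401479, sp=5, e=sp−y≈1.598521; I≈12.197699, D=e−e_prev≈2.422752; u=3/4·1.598521+3/2·12.197699+5/4·2.422752≈22.523880; next y=1/10·3.401479+1/4·22.523880≈5.971118
n=7: y≈5.971118, sp=5, e=sp−y≈-0.971118; I≈11.226582, D=e−e_prev≈-2.569639; u=3/4·(-0.971118)+3/2·11.226582+5/4·(-2.569639)≈12.899485; next y=1/10·5.971118+1/4·12.899485≈3.821983
n=8: y≈3.821983, sp=5, e=sp−y≈1.178017; I≈12.404599, D=e−e_prev≈2.149135; u=3/4·1.178017+3/2·12.404599+5/4·2.149135≈22.176829; next y=1/10·3.821983+1/4·22.176829≈5.926406
n=9: y≈5.926406, sp=5, e=sp−y≈-0.926406; I≈11.478193, D=e−e_prev≈-2.104423; u=3/4·(-0.926406)+3/2·11.478193+5/4·(-2.104423)≈13.891957; next y=1/10·5.926406+1/4·13.891957≈4.065630
n=10: y≈4.065630, sp=5, e=sp−y≈0.934370; I≈12.412563, D=e−e_prev≈1.860776; u=3/4·0.934370+3/2·12.412563+5/4·1.860776≈21.645592; next y=1/10·4.065630+1/4·21.645592≈5.817961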